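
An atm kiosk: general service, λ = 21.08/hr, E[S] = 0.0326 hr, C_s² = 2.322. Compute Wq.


ρ = λ·E[S] = 21.08·0.0326 = 0.6872
E[S²] = E[S]²(1+C_s²) = 0.0326²·(1+2.322) = 0.003530
Wq = λ·E[S²]/(2(1−ρ)) = 21.08·0.003530/(2·0.3128) = 0.11897 hr

Final: 0.11897 hr


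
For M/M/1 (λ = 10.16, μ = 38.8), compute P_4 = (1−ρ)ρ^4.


ρ = 10.16/38.8 = 0.2619
P_n = (1−ρ)·ρ^n = (1 − 0.2619)·0.2619^4 = 0.7381·0.004702 = 0.003470

Final: 0.003470


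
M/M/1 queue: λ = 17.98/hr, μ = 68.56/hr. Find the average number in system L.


ρ = λ/μ = 17.98/68.56 = 0.2623
L = ρ/(1−ρ) = 0.2623/(1 − 0.2623) = 0.2623/0.7377 = 0.3555

Final: 0.3555


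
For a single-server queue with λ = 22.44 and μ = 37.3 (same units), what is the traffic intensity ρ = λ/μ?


ρ = λ/μ = 22.44/37.3 = 0.6016

Final: 0.6016


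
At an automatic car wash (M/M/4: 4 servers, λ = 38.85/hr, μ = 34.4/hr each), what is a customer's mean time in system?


a = 1.1294; ρ = 0.2823; P₀ = 0.322413
Lq = P₀·a^c·ρ/(c!(1−ρ)²) = 0.01198
Wq = Lq/λ = 0.01198/38.85 = 0.0003084 hr
W = Wq + 1/μ = 0.0003084 + 0.02907 = 0.02938 hr

Final: 0.02938 hr


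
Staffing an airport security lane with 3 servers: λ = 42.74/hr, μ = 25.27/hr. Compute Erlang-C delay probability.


a = λ/μ = 1.6913; ρ = a/3 = 0.5638
P₀ = 0.167499 (from M/M/c formula)
C(c,a) = [a^c/(c!(1−ρ))]·P₀ = [4.83824/(6·0.4362)]·0.167499
= 1.84854·0.167499 = 0.309629

Final: 0.309629


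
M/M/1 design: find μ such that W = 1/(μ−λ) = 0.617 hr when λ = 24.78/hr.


W = 1/(μ−λ) ⇒ μ − λ = 1/W = 1/0.617 = 1.6207
μ = λ + 1/W = 24.78 + 1.6207 = 26.4007 per hr

Final: 26.4007 /hr


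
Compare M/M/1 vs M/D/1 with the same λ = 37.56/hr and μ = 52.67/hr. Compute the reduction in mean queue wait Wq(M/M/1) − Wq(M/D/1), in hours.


ρ = 37.56/52.67 = 0.7131
Wq(M/M/1) = ρ/(μ−λ) = 0.7131/15.11 = 0.04720 hr
Wq(M/D/1) = ρ/(2(μ−λ)) = 0.02360 hr
Savings = 0.04720 − 0.02360 = 0.02360 hr

Final: 0.02360 hr


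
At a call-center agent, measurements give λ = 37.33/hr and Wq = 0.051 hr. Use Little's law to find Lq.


Lq = λWq = 37.33·0.051 = 1.9038

Final: 1.9038


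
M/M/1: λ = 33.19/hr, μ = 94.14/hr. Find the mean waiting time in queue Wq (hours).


ρ = 33.19/94.14 = 0.3526
Wq = ρ/(μ−λ) = 0.3526/(94.14 − 33.19) = 0.3526/60.95 = 0.005784 hr

Final: 0.005784 hr


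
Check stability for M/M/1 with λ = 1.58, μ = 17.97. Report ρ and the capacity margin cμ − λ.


Total capacity cμ = 1·17.97 = 17.97/hr
ρ = λ/(cμ) = 1.58/17.97 = 0.08792
Stable ⇔ ρ < 1: YES
Spare capacity = cμ − λ = 17.97 − 1.58 = 16.39/hr

Final: ρ = 0.08792; stable; margin = 16.39/hr


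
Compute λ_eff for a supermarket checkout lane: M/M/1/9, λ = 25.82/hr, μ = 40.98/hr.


ρ = 0.6301; P_K = (1−ρ)ρ^9/(1−ρ^10) = 0.005846
λ_eff = λ(1 − P_K) = 25.82·(1 − 0.005846) = 25.82·0.994154 = 25.6690 /hr

Final: 25.6690 /hr


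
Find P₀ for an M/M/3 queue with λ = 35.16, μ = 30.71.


a = λ/μ = 35.16/30.71 = 1.1449; ρ = a/c = 0.3816
Σ_{k=0}^{2} a^k/k! (terms k=0..2) = 1.00000 + 1.14490 + 0.65540 = 2.80031
Tail: a^3/(3!(1−ρ)) = 1.50075/(6·0.6184) = 0.40449
P₀ = 1/(2.80031 + 0.40449) = 1/3.20480 = 0.312032

Final: 0.312032


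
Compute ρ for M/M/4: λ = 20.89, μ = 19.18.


ρ = λ/(cμ) = 20.89/(4·19.18) = 20.89/76.72 = 0.2723

Final: 0.2723


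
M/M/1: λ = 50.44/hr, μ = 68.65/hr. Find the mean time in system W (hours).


W = 1/(μ−λ) = 1/(68.65 − 50.44) = 1/18.21 = 0.05491 hr

Final: 0.05491 hr


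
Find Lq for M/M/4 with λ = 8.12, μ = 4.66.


a = λ/μ = 1.7425; ρ = a/4 = 0.4356
P₀ = 0.171732
Lq = P₀·a^c·ρ / (c!·(1−ρ)²) = 0.171732·9.21893·0.4356/(24·0.31852)
= 0.09022

Final: 0.09022


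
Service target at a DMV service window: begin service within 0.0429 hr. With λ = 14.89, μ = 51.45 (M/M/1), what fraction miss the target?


ρ = 14.89/51.45 = 0.2894
P(Wq > t) = ρ·e^{−(μ−λ)t} = 0.2894·e^{−1.5684}
= 0.2894·0.208373 = 0.060305

Final: 0.060305


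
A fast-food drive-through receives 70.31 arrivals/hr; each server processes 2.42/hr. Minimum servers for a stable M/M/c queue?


Stability requires cμ > λ ⇔ c > λ/μ.
λ/μ = 70.31/2.42 = 29.0537
Minimum integer c = ⌊29.0537⌋ + 1 = 30
Check: 30·2.42 = 72.60 > 70.31, while 29·2.42 = 70.18 ≤ 70.31

Final: 30 servers


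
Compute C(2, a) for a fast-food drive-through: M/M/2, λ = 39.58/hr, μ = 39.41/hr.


a = λ/μ = 1.0043; ρ = a/2 = 0.5022
P₀ = 0.331419 (from M/M/c formula)
C(c,a) = [a^c/(c!(1−ρ))]·P₀ = [1.00865/(2·0.4978)]·0.331419
= 1.01302·0.331419 = 0.335733

Final: 0.335733


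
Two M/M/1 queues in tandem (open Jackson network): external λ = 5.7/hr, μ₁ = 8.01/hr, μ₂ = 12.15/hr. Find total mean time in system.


Each node sees arrival rate λ = 5.7/hr (tandem ⇒ throughput preserved).
W₁ = 1/(μ₁−λ) = 1/(8.01−5.7) = 0.43290 hr
W₂ = 1/(μ₂−λ) = 1/(12.15−5.7) = 0.15504 hr
W_total = W₁ + W₂ = 0.43290 + 0.15504 = 0.58794 hr

Final: 0.58794 hr


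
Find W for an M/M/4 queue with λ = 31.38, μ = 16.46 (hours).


a = 1.9064; ρ = 0.4766; P₀ = 0.144297
Lq = P₀·a^c·ρ/(c!(1−ρ)²) = 0.13818
Wq = Lq/λ = 0.13818/31.38 = 0.004404 hr
W = Wq + 1/μ = 0.004404 + 0.06075 = 0.06516 hr

Final: 0.06516 hr


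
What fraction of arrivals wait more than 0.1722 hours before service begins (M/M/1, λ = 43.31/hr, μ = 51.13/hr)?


ρ = 43.31/51.13 = 0.8471
P(Wq > t) = ρ·e^{−(μ−λ)t} = 0.8471·e^{−1.3466}
= 0.8471·0.260122 = 0.220338

Final: 0.220338


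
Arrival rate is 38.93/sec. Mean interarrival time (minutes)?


Mean interarrival time = 1/λ = 1/38.93 second = 0.02569 second
In minutes: 0.02569 × 0.0166667 = 0.0004281 min

Final: 0.0004281 min


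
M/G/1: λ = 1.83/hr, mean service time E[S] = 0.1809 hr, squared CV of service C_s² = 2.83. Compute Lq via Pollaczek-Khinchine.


ρ = λ·E[S] = 1.83·0.1809 = 0.3310
Lq = ρ²(1+C_s²)/(2(1−ρ)) = 0.1096·(1+2.83)/(2·0.6690)
= 0.1096·3.8300/1.3379 = 0.31373

Final: 0.31373


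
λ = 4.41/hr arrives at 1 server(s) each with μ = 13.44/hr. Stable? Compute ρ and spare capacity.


Total capacity cμ = 1·13.44 = 13.44/hr
ρ = λ/(cμ) = 4.41/13.44 = 0.3281
Stable ⇔ ρ < 1: YES
Spare capacity = cμ − λ = 13.44 − 4.41 = 9.03/hr

Final: ρ = 0.3281; stable; margin = 9.03/hr


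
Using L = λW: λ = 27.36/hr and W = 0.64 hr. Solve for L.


L = λW = 27.36·0.64 = 17.5104

Final: 17.5104


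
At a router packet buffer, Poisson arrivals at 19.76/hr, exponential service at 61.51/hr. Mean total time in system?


W = 1/(μ−λ) = 1/(61.51 − 19.76) = 1/41.75 = 0.02395 hr

Final: 0.02395 hr


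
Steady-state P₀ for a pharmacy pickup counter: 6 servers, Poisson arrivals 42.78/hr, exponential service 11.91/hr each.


a = λ/μ = 42.78/11.91 = 3.5919; ρ = a/c = 0.5987
Σ_{k=0}^{5} a^k/k! (terms k=0..5) = 1.00000 + 3.59194 + 6.45101 + 7.72389 + 6.93593 + 4.98269 = 30.68546
Tail: a^6/(6!(1−ρ)) = 2147.70245/(720·0.4013) = 7.43234
P₀ = 1/(30.68546 + 7.43234) = 1/38.11780 = 0.026234

Final: 0.026234


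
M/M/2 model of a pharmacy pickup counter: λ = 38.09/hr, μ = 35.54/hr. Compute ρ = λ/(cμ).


ρ = λ/(cμ) = 38.09/(2·35.54) = 38.09/71.08 = 0.5359

Final: 0.5359


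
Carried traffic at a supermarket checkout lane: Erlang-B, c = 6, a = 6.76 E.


B(6,6.76) = 0.316110 (Erlang-B)
Carried load = a(1 − B) = 6.76·(1 − 0.316110) = 6.76·0.683890 = 4.6231 E

Final: 4.6231 Erlangs


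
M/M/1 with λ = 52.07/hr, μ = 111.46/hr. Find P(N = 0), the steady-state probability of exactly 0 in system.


ρ = 52.07/111.46 = 0.4672
P_n = (1−ρ)·ρ^n = (1 − 0.4672)·0.4672^0 = 0.5328·1.000000 = 0.532837

Final: 0.532837


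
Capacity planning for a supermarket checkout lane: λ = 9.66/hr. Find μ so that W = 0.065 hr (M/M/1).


W = 1/(μ−λ) ⇒ μ − λ = 1/W = 1/0.065 = 15.3846
μ = λ + 1/W = 9.66 + 15.3846 = 25.0446 per hr

Final: 25.0446 /hr


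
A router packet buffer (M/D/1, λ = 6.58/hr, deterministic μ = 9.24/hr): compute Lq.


ρ = 6.58/9.24 = 0.7121
M/D/1: Lq = ρ²/(2(1−ρ)) = 0.5071/(2·0.2879) = 0.88078

Final: 0.88078


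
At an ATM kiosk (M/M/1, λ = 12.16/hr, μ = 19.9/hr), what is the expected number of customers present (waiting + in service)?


ρ = λ/μ = 12.16/19.9 = 0.6111
L = ρ/(1−ρ) = 0.6111/(1 − 0.6111) = 0.6111/0.3889 = 1.5711

Final: 1.5711


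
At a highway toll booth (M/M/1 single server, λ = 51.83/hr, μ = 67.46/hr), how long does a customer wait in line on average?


ρ = 51.83/67.46 = 0.7683
Wq = ρ/(μ−λ) = 0.7683/(67.46 − 51.83) = 0.7683/15.63 = 0.04916 hr

Final: 0.04916 hr


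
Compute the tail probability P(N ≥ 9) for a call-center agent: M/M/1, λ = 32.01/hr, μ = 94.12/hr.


ρ = 32.01/94.12 = 0.3401
P(N ≥ n) = ρ^n = 0.3401^9 = 0.00006087

Final: 0.00006087


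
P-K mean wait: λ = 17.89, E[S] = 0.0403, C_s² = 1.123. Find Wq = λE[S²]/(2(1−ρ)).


ρ = λ·E[S] = 17.89·0.0403 = 0.7210
E[S²] = E[S]²(1+C_s²) = 0.0403²·(1+1.123) = 0.003448
Wq = λ·E[S²]/(2(1−ρ)) = 17.89·0.003448/(2·0.2790) = 0.11053 hr

Final: 0.11053 hr


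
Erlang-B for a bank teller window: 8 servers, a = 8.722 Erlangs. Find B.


B(c,a) = (a^c/c!) / Σ_{k=0}^{c} a^k/k!
a^8/8! = 830.631000
Σ terms (k=0..8): 1.00000 + 8.72200 + 38.03664 + 110.58520 + 241.13102 + 420.62896 + 611.45429 + 761.87205 + 830.63100 = 3024.061156
B = 830.631000/3024.061156 = 0.274674

Final: 0.274674


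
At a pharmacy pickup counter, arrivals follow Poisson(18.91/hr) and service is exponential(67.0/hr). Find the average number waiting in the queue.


ρ = 18.91/67.0 = 0.2822
Lq = ρ²/(1−ρ) = 0.07966/0.7178 = 0.1110

Final: 0.1110


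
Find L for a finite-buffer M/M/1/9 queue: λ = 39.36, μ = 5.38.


ρ = 39.36/5.38 = 7.3160
L = ρ[1 − (K+1)ρ^K + Kρ^(K+1)] / [(1−ρ)(1−ρ^(K+1))]
Numerator: 7.3160·(1 − 10·60042024.424646 + 9·439266557.872500) = 24530342878.545345
Denominator: (-6.3160)·(-439266556.872500) = 2774401041.362000
L = 24530342878.545345/2774401041.362000 = 8.8417

Final: 8.8417


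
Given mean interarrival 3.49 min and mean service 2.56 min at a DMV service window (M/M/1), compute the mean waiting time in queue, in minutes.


λ = 60/3.49 = 17.1920 /hr
μ = 60/2.56 = 23.4375 /hr
ρ = λ/μ = 17.1920/23.4375 = 0.7335
Wq = ρ/(μ−λ) = 0.7335/(23.4375−17.1920) = 0.11745 hr
In minutes: 0.11745·60 = 7.047 min

Final: 7.047 min


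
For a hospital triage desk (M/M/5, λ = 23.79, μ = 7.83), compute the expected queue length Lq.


a = λ/μ = 3.0383; ρ = a/5 = 0.6077
P₀ = 0.044685
Lq = P₀·a^c·ρ / (c!·(1−ρ)²) = 0.044685·258.91869·0.6077/(120·0.15393)
= 0.38062

Final: 0.38062


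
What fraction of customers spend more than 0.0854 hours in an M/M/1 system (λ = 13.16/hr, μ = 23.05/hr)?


W ~ Exponential(μ−λ) for M/M/1.
μ − λ = 23.05 − 13.16 = 9.8900
P(W > t) = e^{−(μ−λ)t} = e^{−0.8446} = 0.429727

Final: 0.429727


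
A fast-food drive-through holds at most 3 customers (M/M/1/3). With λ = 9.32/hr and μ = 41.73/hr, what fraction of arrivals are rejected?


ρ = λ/μ = 9.32/41.73 = 0.2233
P_K = (1−ρ)ρ^K/(1−ρ^(K+1)) = (0.7767·0.011140)/(1 − 0.002488)
= 0.008652/0.997512 = 0.008674

Final: 0.008674


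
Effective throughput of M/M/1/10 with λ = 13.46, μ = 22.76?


ρ = 0.5914; P_K = (1−ρ)ρ^10/(1−ρ^11) = 0.002145
λ_eff = λ(1 − P_K) = 13.46·(1 − 0.002145) = 13.46·0.997855 = 13.4311 /hr

Final: 13.4311 /hr


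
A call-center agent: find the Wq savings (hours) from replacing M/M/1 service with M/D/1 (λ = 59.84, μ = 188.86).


ρ = 59.84/188.86 = 0.3168
Wq(M/M/1) = ρ/(μ−λ) = 0.3168/129.02 = 0.002456 hr
Wq(M/D/1) = ρ/(2(μ−λ)) = 0.001228 hr
Savings = 0.002456 − 0.001228 = 0.001228 hr

Final: 0.001228 hr


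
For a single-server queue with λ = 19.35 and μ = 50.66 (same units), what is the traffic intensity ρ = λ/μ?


ρ = λ/μ = 19.35/50.66 = 0.3820

Final: 0.3820


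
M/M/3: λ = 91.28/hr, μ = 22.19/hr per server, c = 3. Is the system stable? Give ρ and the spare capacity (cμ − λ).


Total capacity cμ = 3·22.19 = 66.57/hr
ρ = λ/(cμ) = 91.28/66.57 = 1.3712
Stable ⇔ ρ < 1: NO
Spare capacity = cμ − λ = 66.57 − 91.28 = -24.71/hr

Final: ρ = 1.3712; unstable; margin = -24.71/hr


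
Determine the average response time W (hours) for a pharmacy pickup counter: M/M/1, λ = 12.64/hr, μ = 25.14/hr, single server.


W = 1/(μ−λ) = 1/(25.14 − 12.64) = 1/12.50 = 0.08000 hr

Final: 0.08000 hr


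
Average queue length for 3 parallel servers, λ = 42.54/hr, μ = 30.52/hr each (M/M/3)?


a = λ/μ = 1.3938; ρ = a/3 = 0.4646
P₀ = 0.237630
Lq = P₀·a^c·ρ / (c!·(1−ρ)²) = 0.237630·2.70794·0.4646/(6·0.28664)
= 0.17384

Final: 0.17384


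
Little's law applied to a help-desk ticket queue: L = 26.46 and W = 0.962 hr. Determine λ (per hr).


λ = L/W = 26.46/0.962 = 27.5052 /hr

Final: 27.5052 /hr


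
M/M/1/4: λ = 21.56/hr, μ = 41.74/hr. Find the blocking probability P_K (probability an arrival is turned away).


ρ = λ/μ = 21.56/41.74 = 0.5165
P_K = (1−ρ)ρ^K/(1−ρ^(K+1)) = (0.4835·0.071184)/(1 − 0.036769)
= 0.034415/0.963231 = 0.035729

Final: 0.035729


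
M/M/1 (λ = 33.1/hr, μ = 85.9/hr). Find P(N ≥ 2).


ρ = 33.1/85.9 = 0.3853
P(N ≥ n) = ρ^n = 0.3853^2 = 0.148481

Final: 0.148481


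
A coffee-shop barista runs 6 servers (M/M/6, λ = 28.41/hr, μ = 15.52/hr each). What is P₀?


a = λ/μ = 28.41/15.52 = 1.8305; ρ = a/c = 0.3051
Σ_{k=0}^{5} a^k/k! (terms k=0..5) = 1.00000 + 1.83054 + 1.67544 + 1.02232 + 0.46785 + 0.17128 = 6.16744
Tail: a^6/(6!(1−ρ)) = 37.62505/(720·0.6949) = 0.07520
P₀ = 1/(6.16744 + 0.07520) = 1/6.24264 = 0.160189

Final: 0.160189


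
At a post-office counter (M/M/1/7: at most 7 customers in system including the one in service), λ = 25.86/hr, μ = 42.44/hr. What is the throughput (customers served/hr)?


ρ = 0.6093; P_K = (1−ρ)ρ^7/(1−ρ^8) = 0.012420
λ_eff = λ(1 − P_K) = 25.86·(1 − 0.012420) = 25.86·0.987580 = 25.5388 /hr

Final: 25.5388 /hr


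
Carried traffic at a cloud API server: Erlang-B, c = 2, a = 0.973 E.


B(2,0.973) = 0.193497 (Erlang-B)
Carried load = a(1 − B) = 0.973·(1 − 0.193497) = 0.973·0.806503 = 0.7847 E

Final: 0.7847 Erlangs


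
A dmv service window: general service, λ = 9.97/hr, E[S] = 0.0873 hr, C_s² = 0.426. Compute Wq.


ρ = λ·E[S] = 9.97·0.0873 = 0.8704
E[S²] = E[S]²(1+C_s²) = 0.0873²·(1+0.426) = 0.010868
Wq = λ·E[S²]/(2(1−ρ)) = 9.97·0.010868/(2·0.1296) = 0.41797 hr

Final: 0.41797 hr


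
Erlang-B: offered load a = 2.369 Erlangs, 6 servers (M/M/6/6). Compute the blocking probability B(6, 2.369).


B(c,a) = (a^c/c!) / Σ_{k=0}^{c} a^k/k!
a^6/6! = 0.245504
Σ terms (k=0..6): 1.00000 + 2.36900 + 2.80608 + 2.21587 + 1.31235 + 0.62179 + 0.24550 = 10.570591
B = 0.245504/10.570591 = 0.023225

Final: 0.023225


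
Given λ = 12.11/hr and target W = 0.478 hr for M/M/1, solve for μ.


W = 1/(μ−λ) ⇒ μ − λ = 1/W = 1/0.478 = 2.0921
μ = λ + 1/W = 12.11 + 2.0921 = 14.2021 per hr

Final: 14.2021 /hr


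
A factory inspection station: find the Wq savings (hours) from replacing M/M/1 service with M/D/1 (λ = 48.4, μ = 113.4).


ρ = 48.4/113.4 = 0.4268
Wq(M/M/1) = ρ/(μ−λ) = 0.4268/65.00 = 0.006566 hr
Wq(M/D/1) = ρ/(2(μ−λ)) = 0.003283 hr
Savings = 0.006566 − 0.003283 = 0.003283 hr

Final: 0.003283 hr


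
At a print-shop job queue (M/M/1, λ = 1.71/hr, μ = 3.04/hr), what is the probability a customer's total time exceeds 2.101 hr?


W ~ Exponential(μ−λ) for M/M/1.
μ − λ = 3.04 − 1.71 = 1.3300
P(W > t) = e^{−(μ−λ)t} = e^{−2.7943} = 0.061156

Final: 0.061156


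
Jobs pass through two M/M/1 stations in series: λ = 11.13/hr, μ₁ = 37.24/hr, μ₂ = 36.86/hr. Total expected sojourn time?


Each node sees arrival rate λ = 11.13/hr (tandem ⇒ throughput preserved).
W₁ = 1/(μ₁−λ) = 1/(37.24−11.13) = 0.03830 hr
W₂ = 1/(μ₂−λ) = 1/(36.86−11.13) = 0.03887 hr
W_total = W₁ + W₂ = 0.03830 + 0.03887 = 0.07716 hr

Final: 0.07716 hr


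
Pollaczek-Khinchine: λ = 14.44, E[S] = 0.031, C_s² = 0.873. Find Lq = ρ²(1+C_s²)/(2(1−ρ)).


ρ = λ·E[S] = 14.44·0.031 = 0.4476
Lq = ρ²(1+C_s²)/(2(1−ρ)) = 0.2004·(1+0.873)/(2·0.5524)
= 0.2004·1.8730/1.1047 = 0.33974

Final: 0.33974


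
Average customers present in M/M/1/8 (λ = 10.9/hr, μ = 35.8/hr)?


ρ = 10.9/35.8 = 0.3045
L = ρ[1 − (K+1)ρ^K + Kρ^(K+1)] / [(1−ρ)(1−ρ^(K+1))]
Numerator: 0.3045·(1 − 9·0.00007385 + 8·0.00002248) = 0.304322
Denominator: (0.6955)·(0.999978) = 0.695515
L = 0.304322/0.695515 = 0.4375

Final: 0.4375


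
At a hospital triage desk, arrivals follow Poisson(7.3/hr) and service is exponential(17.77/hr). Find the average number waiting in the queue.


ρ = 7.3/17.77 = 0.4108
Lq = ρ²/(1−ρ) = 0.1688/0.5892 = 0.2864

Final: 0.2864


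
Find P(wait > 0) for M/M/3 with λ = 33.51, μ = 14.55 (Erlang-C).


a = λ/μ = 2.3031; ρ = a/3 = 0.7677
P₀ = 0.067936 (from M/M/c formula)
C(c,a) = [a^c/(c!(1−ρ))]·P₀ = [12.21615/(6·0.2323)]·0.067936
= 8.76454·0.067936 = 0.595427

Final: 0.595427


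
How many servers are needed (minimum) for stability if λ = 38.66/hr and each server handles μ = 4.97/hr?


Stability requires cμ > λ ⇔ c > λ/μ.
λ/μ = 38.66/4.97 = 7.7787
Minimum integer c = ⌊7.7787⌋ + 1 = 8
Check: 8·4.97 = 39.76 > 38.66, while 7·4.97 = 34.79 ≤ 38.66

Final: 8 servers


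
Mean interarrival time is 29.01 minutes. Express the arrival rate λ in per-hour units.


λ = 1/(interarrival time) in consistent units.
1 hour = 60 min, so λ = 60/29.01 = 2.0683 per hour

Final: 2.0683 /hr


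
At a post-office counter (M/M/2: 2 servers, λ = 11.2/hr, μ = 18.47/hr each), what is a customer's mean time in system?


a = 0.6064; ρ = 0.3032; P₀ = 0.534690
Lq = P₀·a^c·ρ/(c!(1−ρ)²) = 0.06139
Wq = Lq/λ = 0.06139/11.2 = 0.005481 hr
W = Wq + 1/μ = 0.005481 + 0.05414 = 0.05962 hr

Final: 0.05962 hr


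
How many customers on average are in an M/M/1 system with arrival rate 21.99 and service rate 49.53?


ρ = λ/μ = 21.99/49.53 = 0.4440
L = ρ/(1−ρ) = 0.4440/(1 − 0.4440) = 0.4440/0.5560 = 0.7985

Final: 0.7985


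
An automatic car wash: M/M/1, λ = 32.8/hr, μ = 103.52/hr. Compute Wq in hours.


ρ = 32.8/103.52 = 0.3168
Wq = ρ/(μ−λ) = 0.3168/(103.52 − 32.8) = 0.3168/70.72 = 0.004480 hr

Final: 0.004480 hr


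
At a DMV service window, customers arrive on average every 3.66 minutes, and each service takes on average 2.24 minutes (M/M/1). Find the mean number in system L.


λ = 60/3.66 = 16.3934 /hr
μ = 60/2.24 = 26.7857 /hr
ρ = λ/μ = 16.3934/26.7857 = 0.6120
L = ρ/(1−ρ) = 0.6120/0.3880 = 1.5775

Final: 1.5775


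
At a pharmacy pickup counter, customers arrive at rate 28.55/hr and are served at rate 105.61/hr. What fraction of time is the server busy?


ρ = λ/μ = 28.55/105.61 = 0.2703

Final: 0.2703


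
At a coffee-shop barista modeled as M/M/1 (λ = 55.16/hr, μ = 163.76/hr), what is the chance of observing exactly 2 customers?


ρ = 55.16/163.76 = 0.3368
P_n = (1−ρ)·ρ^n = (1 − 0.3368)·0.3368^2 = 0.6632·0.113457 = 0.075241

Final: 0.075241


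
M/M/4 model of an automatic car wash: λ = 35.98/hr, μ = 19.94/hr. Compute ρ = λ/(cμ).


ρ = λ/(cμ) = 35.98/(4·19.94) = 35.98/79.76 = 0.4511

Final: 0.4511


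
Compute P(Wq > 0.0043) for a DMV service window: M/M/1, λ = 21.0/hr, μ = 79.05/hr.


ρ = 21.0/79.05 = 0.2657
P(Wq > t) = ρ·e^{−(μ−λ)t} = 0.2657·e^{−0.2496}
= 0.2657·0.779101 = 0.206972

Final: 0.206972


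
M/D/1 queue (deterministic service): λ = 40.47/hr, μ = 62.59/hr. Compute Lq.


ρ = 40.47/62.59 = 0.6466
M/D/1: Lq = ρ²/(2(1−ρ)) = 0.4181/(2·0.3534) = 0.59149

Final: 0.59149


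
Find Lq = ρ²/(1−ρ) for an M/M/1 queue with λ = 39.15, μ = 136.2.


ρ = 39.15/136.2 = 0.2874
Lq = ρ²/(1−ρ) = 0.08262/0.7126 = 0.1160

Final: 0.1160


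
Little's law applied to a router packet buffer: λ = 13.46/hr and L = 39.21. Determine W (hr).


W = L/λ = 39.21/13.46 = 2.9131 hr

Final: 2.9131 hr


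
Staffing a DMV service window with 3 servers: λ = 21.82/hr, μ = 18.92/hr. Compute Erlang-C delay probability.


a = λ/μ = 1.1533; ρ = a/3 = 0.3844
P₀ = 0.309252 (from M/M/c formula)
C(c,a) = [a^c/(c!(1−ρ))]·P₀ = [1.53391/(6·0.6156)]·0.309252
= 0.41531·0.309252 = 0.128435

Final: 0.128435


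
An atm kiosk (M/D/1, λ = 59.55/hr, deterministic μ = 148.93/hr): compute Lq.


ρ = 59.55/148.93 = 0.3999
M/D/1: Lq = ρ²/(2(1−ρ)) = 0.1599/(2·0.6001) = 0.13320

Final: 0.13320


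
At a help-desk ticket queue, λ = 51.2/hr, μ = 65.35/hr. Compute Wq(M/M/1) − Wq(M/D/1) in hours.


ρ = 51.2/65.35 = 0.7835
Wq(M/M/1) = ρ/(μ−λ) = 0.7835/14.15 = 0.05537 hr
Wq(M/D/1) = ρ/(2(μ−λ)) = 0.02768 hr
Savings = 0.05537 − 0.02768 = 0.02768 hr

Final: 0.02768 hr


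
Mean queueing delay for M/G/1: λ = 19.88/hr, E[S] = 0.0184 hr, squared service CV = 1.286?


ρ = λ·E[S] = 19.88·0.0184 = 0.3658
E[S²] = E[S]²(1+C_s²) = 0.0184²·(1+1.286) = 0.0007739
Wq = λ·E[S²]/(2(1−ρ)) = 19.88·0.0007739/(2·0.6342) = 0.01213 hr

Final: 0.01213 hr


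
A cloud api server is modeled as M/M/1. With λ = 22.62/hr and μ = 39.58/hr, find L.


ρ = λ/μ = 22.62/39.58 = 0.5715
L = ρ/(1−ρ) = 0.5715/(1 − 0.5715) = 0.5715/0.4285 = 1.3337

Final: 1.3337


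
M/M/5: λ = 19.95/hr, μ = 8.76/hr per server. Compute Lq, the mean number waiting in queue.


a = λ/μ = 2.2774; ρ = a/5 = 0.4555
P₀ = 0.101034
Lq = P₀·a^c·ρ / (c!·(1−ρ)²) = 0.101034·61.26239·0.4555/(120·0.29650)
= 0.07924

Final: 0.07924


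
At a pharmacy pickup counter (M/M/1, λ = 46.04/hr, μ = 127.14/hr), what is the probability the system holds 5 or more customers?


ρ = 46.04/127.14 = 0.3621
P(N ≥ n) = ρ^n = 0.3621^5 = 0.006227

Final: 0.006227


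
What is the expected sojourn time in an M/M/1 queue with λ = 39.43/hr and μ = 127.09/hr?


W = 1/(μ−λ) = 1/(127.09 − 39.43) = 1/87.66 = 0.01141 hr

Final: 0.01141 hr


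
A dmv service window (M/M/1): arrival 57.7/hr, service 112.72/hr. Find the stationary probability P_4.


ρ = 57.7/112.72 = 0.5119
P_n = (1−ρ)·ρ^n = (1 − 0.5119)·0.5119^4 = 0.4881·0.068659 = 0.033513

Final: 0.033513


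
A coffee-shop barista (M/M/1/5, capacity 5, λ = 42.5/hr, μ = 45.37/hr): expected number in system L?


ρ = 42.5/45.37 = 0.9367
L = ρ[1 − (K+1)ρ^K + Kρ^(K+1)] / [(1−ρ)(1−ρ^(K+1))]
Numerator: 0.9367·(1 − 6·0.721275 + 5·0.675649) = 0.047394
Denominator: (0.06326)·(0.324351) = 0.020518
L = 0.047394/0.020518 = 2.3099

Final: 2.3099


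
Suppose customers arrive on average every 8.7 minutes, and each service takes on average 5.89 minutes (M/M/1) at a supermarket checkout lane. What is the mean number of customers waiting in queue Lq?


λ = 60/8.7 = 6.8966 /hr
μ = 60/5.89 = 10.1868 /hr
ρ = λ/μ = 6.8966/10.1868 = 0.6770
Lq = ρ²/(1−ρ) = 0.4583/0.3230 = 1.4191

Final: 1.4191


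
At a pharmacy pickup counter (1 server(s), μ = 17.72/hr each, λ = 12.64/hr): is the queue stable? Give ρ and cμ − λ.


Total capacity cμ = 1·17.72 = 17.72/hr
ρ = λ/(cμ) = 12.64/17.72 = 0.7133
Stable ⇔ ρ < 1: YES
Spare capacity = cμ − λ = 17.72 − 12.64 = 5.08/hr

Final: ρ = 0.7133; stable; margin = 5.08/hr


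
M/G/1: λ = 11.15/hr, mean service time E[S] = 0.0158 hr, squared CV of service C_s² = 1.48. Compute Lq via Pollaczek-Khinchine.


ρ = λ·E[S] = 11.15·0.0158 = 0.1762
Lq = ρ²(1+C_s²)/(2(1−ρ)) = 0.03104·(1+1.48)/(2·0.8238)
= 0.03104·2.4800/1.6477 = 0.04671

Final: 0.04671


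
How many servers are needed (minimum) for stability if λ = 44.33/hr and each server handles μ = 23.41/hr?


Stability requires cμ > λ ⇔ c > λ/μ.
λ/μ = 44.33/23.41 = 1.8936
Minimum integer c = ⌊1.8936⌋ + 1 = 2
Check: 2·23.41 = 46.82 > 44.33, while 1·23.41 = 23.41 ≤ 44.33

Final: 2 servers


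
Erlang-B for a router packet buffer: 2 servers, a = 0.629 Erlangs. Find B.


B(c,a) = (a^c/c!) / Σ_{k=0}^{c} a^k/k!
a^2/2! = 0.197821
Σ terms (k=0..2): 1.00000 + 0.62900 + 0.19782 = 1.826820
B = 0.197821/1.826820 = 0.108287

Final: 0.108287


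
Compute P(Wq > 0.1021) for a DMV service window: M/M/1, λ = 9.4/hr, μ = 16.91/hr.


ρ = 9.4/16.91 = 0.5559
P(Wq > t) = ρ·e^{−(μ−λ)t} = 0.5559·e^{−0.7668}
= 0.5559·0.464511 = 0.258214

Final: 0.258214


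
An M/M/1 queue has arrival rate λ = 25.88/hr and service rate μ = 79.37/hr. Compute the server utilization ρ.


ρ = λ/μ = 25.88/79.37 = 0.3261

Final: 0.3261


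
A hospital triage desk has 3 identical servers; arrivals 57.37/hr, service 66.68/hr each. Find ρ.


ρ = λ/(cμ) = 57.37/(3·66.68) = 57.37/200.04 = 0.2868

Final: 0.2868


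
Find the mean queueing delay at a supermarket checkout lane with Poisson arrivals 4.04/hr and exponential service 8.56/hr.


ρ = 4.04/8.56 = 0.4720
Wq = ρ/(μ−λ) = 0.4720/(8.56 − 4.04) = 0.4720/4.52 = 0.1044 hr

Final: 0.1044 hr


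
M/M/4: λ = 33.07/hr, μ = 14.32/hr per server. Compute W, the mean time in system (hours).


a = 2.3094; ρ = 0.5773; P₀ = 0.092315
Lq = P₀·a^c·ρ/(c!(1−ρ)²) = 0.35357
Wq = Lq/λ = 0.35357/33.07 = 0.01069 hr
W = Wq + 1/μ = 0.01069 + 0.06983 = 0.08052 hr

Final: 0.08052 hr


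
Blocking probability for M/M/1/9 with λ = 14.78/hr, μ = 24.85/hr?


ρ = λ/μ = 14.78/24.85 = 0.5948
P_K = (1−ρ)ρ^K/(1−ρ^(K+1)) = (0.4052·0.009314)/(1 − 0.005540)
= 0.003774/0.994460 = 0.003795

Final: 0.003795


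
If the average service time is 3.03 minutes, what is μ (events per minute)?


μ = 1/(service time) in consistent units.
1 minute = 1 min, so μ = 1/3.03 = 0.3300 per minute

Final: 0.3300 /min


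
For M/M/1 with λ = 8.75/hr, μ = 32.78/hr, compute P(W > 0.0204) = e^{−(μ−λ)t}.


W ~ Exponential(μ−λ) for M/M/1.
μ − λ = 32.78 − 8.75 = 24.0300
P(W > t) = e^{−(μ−λ)t} = e^{−0.4902} = 0.612497

Final: 0.612497


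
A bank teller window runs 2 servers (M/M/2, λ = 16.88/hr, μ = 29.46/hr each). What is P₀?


a = λ/μ = 16.88/29.46 = 0.5730; ρ = a/c = 0.2865
Σ_{k=0}^{1} a^k/k! (terms k=0..1) = 1.00000 + 0.57298 = 1.57298
Tail: a^2/(2!(1−ρ)) = 0.32831/(2·0.7135) = 0.23006
P₀ = 1/(1.57298 + 0.23006) = 1/1.80304 = 0.554617

Final: 0.554617


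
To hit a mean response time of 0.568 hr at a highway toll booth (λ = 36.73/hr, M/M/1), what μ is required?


W = 1/(μ−λ) ⇒ μ − λ = 1/W = 1/0.568 = 1.7606
μ = λ + 1/W = 36.73 + 1.7606 = 38.4906 per hr

Final: 38.4906 /hr


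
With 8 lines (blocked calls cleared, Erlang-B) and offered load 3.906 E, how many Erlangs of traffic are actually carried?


B(8,3.906) = 0.027554 (Erlang-B)
Carried load = a(1 − B) = 3.906·(1 − 0.027554) = 3.906·0.972446 = 3.7984 E

Final: 3.7984 Erlangs


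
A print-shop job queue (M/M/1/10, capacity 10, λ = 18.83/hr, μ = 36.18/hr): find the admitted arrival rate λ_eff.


ρ = 0.5205; P_K = (1−ρ)ρ^10/(1−ρ^11) = 0.0006998
λ_eff = λ(1 − P_K) = 18.83·(1 − 0.0006998) = 18.83·0.999300 = 18.8168 /hr

Final: 18.8168 /hr


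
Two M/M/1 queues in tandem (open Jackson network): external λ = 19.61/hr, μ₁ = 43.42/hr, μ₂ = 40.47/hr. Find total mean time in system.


Each node sees arrival rate λ = 19.61/hr (tandem ⇒ throughput preserved).
W₁ = 1/(μ₁−λ) = 1/(43.42−19.61) = 0.04200 hr
W₂ = 1/(μ₂−λ) = 1/(40.47−19.61) = 0.04794 hr
W_total = W₁ + W₂ = 0.04200 + 0.04794 = 0.08994 hr

Final: 0.08994 hr


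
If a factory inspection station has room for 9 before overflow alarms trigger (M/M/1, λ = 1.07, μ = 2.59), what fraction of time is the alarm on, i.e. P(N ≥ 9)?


ρ = 1.07/2.59 = 0.4131
P(N ≥ n) = ρ^n = 0.4131^9 = 0.0003506

Final: 0.0003506


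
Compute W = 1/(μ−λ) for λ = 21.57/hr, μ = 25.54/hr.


W = 1/(μ−λ) = 1/(25.54 − 21.57) = 1/3.97 = 0.2519 hr

Final: 0.2519 hr


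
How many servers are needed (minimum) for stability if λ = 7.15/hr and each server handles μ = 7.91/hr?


Stability requires cμ > λ ⇔ c > λ/μ.
λ/μ = 7.15/7.91 = 0.9039
Minimum integer c = ⌊0.9039⌋ + 1 = 1
Check: 1·7.91 = 7.91 > 7.15, while 0·7.91 = 0.00 ≤ 7.15

Final: 1 servers


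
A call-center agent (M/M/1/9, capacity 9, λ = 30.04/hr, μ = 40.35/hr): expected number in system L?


ρ = 30.04/40.35 = 0.7445
L = ρ[1 − (K+1)ρ^K + Kρ^(K+1)] / [(1−ρ)(1−ρ^(K+1))]
Numerator: 0.7445·(1 − 10·0.070260 + 9·0.052307) = 0.571890
Denominator: (0.2555)·(0.947693) = 0.242149
L = 0.571890/0.242149 = 2.3617

Final: 2.3617


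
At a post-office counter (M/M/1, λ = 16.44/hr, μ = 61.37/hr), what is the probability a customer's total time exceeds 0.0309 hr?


W ~ Exponential(μ−λ) for M/M/1.
μ − λ = 61.37 − 16.44 = 44.9300
P(W > t) = e^{−(μ−λ)t} = e^{−1.3883} = 0.249490

Final: 0.249490


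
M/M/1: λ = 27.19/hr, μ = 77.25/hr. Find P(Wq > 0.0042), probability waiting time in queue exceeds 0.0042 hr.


ρ = 27.19/77.25 = 0.3520
P(Wq > t) = ρ·e^{−(μ−λ)t} = 0.3520·e^{−0.2103}
= 0.3520·0.810380 = 0.285233

Final: 0.285233


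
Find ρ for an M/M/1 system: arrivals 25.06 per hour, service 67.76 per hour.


ρ = λ/μ = 25.06/67.76 = 0.3698

Final: 0.3698


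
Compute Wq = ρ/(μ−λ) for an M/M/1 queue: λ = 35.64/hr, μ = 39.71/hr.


ρ = 35.64/39.71 = 0.8975
Wq = ρ/(μ−λ) = 0.8975/(39.71 − 35.64) = 0.8975/4.07 = 0.2205 hr

Final: 0.2205 hr


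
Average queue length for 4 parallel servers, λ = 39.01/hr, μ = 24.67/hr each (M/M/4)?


a = λ/μ = 1.5813; ρ = a/4 = 0.3953
P₀ = 0.203199
Lq = P₀·a^c·ρ / (c!·(1−ρ)²) = 0.203199·6.25212·0.3953/(24·0.36564)
= 0.05723

Final: 0.05723


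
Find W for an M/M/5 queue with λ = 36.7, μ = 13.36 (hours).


a = 2.7470; ρ = 0.5494; P₀ = 0.061575
Lq = P₀·a^c·ρ/(c!(1−ρ)²) = 0.21719
Wq = Lq/λ = 0.21719/36.7 = 0.005918 hr
W = Wq + 1/μ = 0.005918 + 0.07485 = 0.08077 hr

Final: 0.08077 hr


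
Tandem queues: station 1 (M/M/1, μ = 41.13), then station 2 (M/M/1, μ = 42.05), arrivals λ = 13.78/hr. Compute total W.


Each node sees arrival rate λ = 13.78/hr (tandem ⇒ throughput preserved).
W₁ = 1/(μ₁−λ) = 1/(41.13−13.78) = 0.03656 hr
W₂ = 1/(μ₂−λ) = 1/(42.05−13.78) = 0.03537 hr
W_total = W₁ + W₂ = 0.03656 + 0.03537 = 0.07194 hr

Final: 0.07194 hr


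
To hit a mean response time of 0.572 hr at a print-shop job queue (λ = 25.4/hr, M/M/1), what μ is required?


W = 1/(μ−λ) ⇒ μ − λ = 1/W = 1/0.572 = 1.7483
μ = λ + 1/W = 25.4 + 1.7483 = 27.1483 per hr

Final: 27.1483 /hr


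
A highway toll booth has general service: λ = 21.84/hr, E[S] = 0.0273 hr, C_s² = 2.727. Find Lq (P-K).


ρ = λ·E[S] = 21.84·0.0273 = 0.5962
Lq = ρ²(1+C_s²)/(2(1−ρ)) = 0.3555·(1+2.727)/(2·0.4038)
= 0.3555·3.7270/0.8075 = 1.64070

Final: 1.64070


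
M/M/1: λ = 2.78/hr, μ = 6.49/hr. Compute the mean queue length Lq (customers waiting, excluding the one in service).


ρ = 2.78/6.49 = 0.4284
Lq = ρ²/(1−ρ) = 0.1835/0.5716 = 0.3210

Final: 0.3210


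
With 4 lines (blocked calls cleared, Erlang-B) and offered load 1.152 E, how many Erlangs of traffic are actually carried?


B(4,1.152) = 0.023343 (Erlang-B)
Carried load = a(1 − B) = 1.152·(1 − 0.023343) = 1.152·0.976657 = 1.1251 E

Final: 1.1251 Erlangs


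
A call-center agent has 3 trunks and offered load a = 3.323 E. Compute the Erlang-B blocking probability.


B(c,a) = (a^c/c!) / Σ_{k=0}^{c} a^k/k!
a^3/3! = 6.115610
Σ terms (k=0..3): 1.00000 + 3.32300 + 5.52116 + 6.11561 = 15.959774
B = 6.115610/15.959774 = 0.383189

Final: 0.383189


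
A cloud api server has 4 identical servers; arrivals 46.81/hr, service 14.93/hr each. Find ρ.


ρ = λ/(cμ) = 46.81/(4·14.93) = 46.81/59.72 = 0.7838

Final: 0.7838


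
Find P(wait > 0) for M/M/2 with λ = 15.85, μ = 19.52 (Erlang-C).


a = λ/μ = 0.8120; ρ = a/2 = 0.4060
P₀ = 0.422481 (from M/M/c formula)
C(c,a) = [a^c/(c!(1−ρ))]·P₀ = [0.65932/(2·0.5940)]·0.422481
= 0.55498·0.422481 = 0.234469

Final: 0.234469


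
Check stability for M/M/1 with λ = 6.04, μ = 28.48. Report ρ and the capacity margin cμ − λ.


Total capacity cμ = 1·28.48 = 28.48/hr
ρ = λ/(cμ) = 6.04/28.48 = 0.2121
Stable ⇔ ρ < 1: YES
Spare capacity = cμ − λ = 28.48 − 6.04 = 22.44/hr

Final: ρ = 0.2121; stable; margin = 22.44/hr


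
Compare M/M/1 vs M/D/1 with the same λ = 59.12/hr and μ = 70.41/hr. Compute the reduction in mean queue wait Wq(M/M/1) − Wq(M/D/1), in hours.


ρ = 59.12/70.41 = 0.8397
Wq(M/M/1) = ρ/(μ−λ) = 0.8397/11.29 = 0.07437 hr
Wq(M/D/1) = ρ/(2(μ−λ)) = 0.03719 hr
Savings = 0.07437 − 0.03719 = 0.03719 hr

Final: 0.03719 hr


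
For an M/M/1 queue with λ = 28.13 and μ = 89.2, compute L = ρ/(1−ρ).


ρ = λ/μ = 28.13/89.2 = 0.3154
L = ρ/(1−ρ) = 0.3154/(1 − 0.3154) = 0.3154/0.6846 = 0.4606

Final: 0.4606


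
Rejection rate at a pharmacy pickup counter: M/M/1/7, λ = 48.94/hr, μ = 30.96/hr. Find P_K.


ρ = λ/μ = 48.94/30.96 = 1.5807
P_K = (1−ρ)ρ^K/(1−ρ^(K+1)) = (-0.5807·24.662727)/(1 − 38.985589)
= -14.322863/-37.985589 = 0.377060

Final: 0.377060


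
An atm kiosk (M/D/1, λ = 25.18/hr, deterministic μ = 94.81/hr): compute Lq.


ρ = 25.18/94.81 = 0.2656
M/D/1: Lq = ρ²/(2(1−ρ)) = 0.07053/(2·0.7344) = 0.04802

Final: 0.04802


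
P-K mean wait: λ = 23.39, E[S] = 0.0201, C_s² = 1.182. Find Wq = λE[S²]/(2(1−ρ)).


ρ = λ·E[S] = 23.39·0.0201 = 0.4701
E[S²] = E[S]²(1+C_s²) = 0.0201²·(1+1.182) = 0.0008815
Wq = λ·E[S²]/(2(1−ρ)) = 23.39·0.0008815/(2·0.5299) = 0.01946 hr

Final: 0.01946 hr


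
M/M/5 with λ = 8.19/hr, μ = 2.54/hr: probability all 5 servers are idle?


a = λ/μ = 8.19/2.54 = 3.2244; ρ = a/c = 0.6449
Σ_{k=0}^{4} a^k/k! (terms k=0..4) = 1.00000 + 3.22441 + 5.19841 + 5.58727 + 4.50391 = 19.51399
Tail: a^5/(5!(1−ρ)) = 348.53863/(120·0.3551) = 8.17894
P₀ = 1/(19.51399 + 8.17894) = 1/27.69293 = 0.036110

Final: 0.036110


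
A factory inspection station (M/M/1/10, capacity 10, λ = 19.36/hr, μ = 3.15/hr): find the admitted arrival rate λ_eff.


ρ = 6.1460; P_K = (1−ρ)ρ^10/(1−ρ^11) = 0.837293
λ_eff = λ(1 − P_K) = 19.36·(1 − 0.837293) = 19.36·0.162707 = 3.1500 /hr

Final: 3.1500 /hr


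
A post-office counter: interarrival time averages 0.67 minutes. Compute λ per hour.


λ = 1/(interarrival time) in consistent units.
1 hour = 60 min, so λ = 60/0.67 = 89.5522 per hour

Final: 89.5522 /hr


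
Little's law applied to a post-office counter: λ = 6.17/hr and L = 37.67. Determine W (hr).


W = L/λ = 37.67/6.17 = 6.1053 hr

Final: 6.1053 hr


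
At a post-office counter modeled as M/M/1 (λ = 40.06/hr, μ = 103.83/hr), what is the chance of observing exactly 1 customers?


ρ = 40.06/103.83 = 0.3858
P_n = (1−ρ)·ρ^n = (1 − 0.3858)·0.3858^1 = 0.6142·0.385823 = 0.236964

Final: 0.236964


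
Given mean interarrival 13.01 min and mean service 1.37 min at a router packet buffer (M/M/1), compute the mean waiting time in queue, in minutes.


λ = 60/13.01 = 4.6118 /hr
μ = 60/1.37 = 43.7956 /hr
ρ = λ/μ = 4.6118/43.7956 = 0.1053
Wq = ρ/(μ−λ) = 0.1053/(43.7956−4.6118) = 0.002687 hr
In minutes: 0.002687·60 = 0.1612 min

Final: 0.1612 min


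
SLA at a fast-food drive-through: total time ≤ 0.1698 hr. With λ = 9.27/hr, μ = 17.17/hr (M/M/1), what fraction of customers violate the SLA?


W ~ Exponential(μ−λ) for M/M/1.
μ − λ = 17.17 − 9.27 = 7.9000
P(W > t) = e^{−(μ−λ)t} = e^{−1.3414} = 0.261474

Final: 0.261474


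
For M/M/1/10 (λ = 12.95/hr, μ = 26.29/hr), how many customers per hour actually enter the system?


ρ = 0.4926; P_K = (1−ρ)ρ^10/(1−ρ^11) = 0.0004269
λ_eff = λ(1 − P_K) = 12.95·(1 − 0.0004269) = 12.95·0.999573 = 12.9445 /hr

Final: 12.9445 /hr


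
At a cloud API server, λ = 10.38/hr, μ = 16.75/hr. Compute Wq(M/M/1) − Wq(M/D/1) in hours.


ρ = 10.38/16.75 = 0.6197
Wq(M/M/1) = ρ/(μ−λ) = 0.6197/6.37 = 0.09728 hr
Wq(M/D/1) = ρ/(2(μ−λ)) = 0.04864 hr
Savings = 0.09728 − 0.04864 = 0.04864 hr

Final: 0.04864 hr


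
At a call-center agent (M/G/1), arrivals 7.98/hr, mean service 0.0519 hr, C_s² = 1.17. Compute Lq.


ρ = λ·E[S] = 7.98·0.0519 = 0.4142
Lq = ρ²(1+C_s²)/(2(1−ρ)) = 0.1715·(1+1.17)/(2·0.5858)
= 0.1715·2.1700/1.1717 = 0.31768

Final: 0.31768


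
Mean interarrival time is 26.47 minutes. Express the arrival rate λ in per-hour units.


λ = 1/(interarrival time) in consistent units.
1 hour = 60 min, so λ = 60/26.47 = 2.2667 per hour

Final: 2.2667 /hr


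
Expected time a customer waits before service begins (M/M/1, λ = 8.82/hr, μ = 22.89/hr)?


ρ = 8.82/22.89 = 0.3853
Wq = ρ/(μ−λ) = 0.3853/(22.89 − 8.82) = 0.3853/14.07 = 0.02739 hr

Final: 0.02739 hr


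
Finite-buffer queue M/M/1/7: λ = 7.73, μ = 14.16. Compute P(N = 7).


ρ = λ/μ = 7.73/14.16 = 0.5459
P_K = (1−ρ)ρ^K/(1−ρ^(K+1)) = (0.4541·0.014448)/(1 − 0.007887)
= 0.006561/0.992113 = 0.006613

Final: 0.006613


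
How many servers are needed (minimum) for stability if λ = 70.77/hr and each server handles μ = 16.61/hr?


Stability requires cμ > λ ⇔ c > λ/μ.
λ/μ = 70.77/16.61 = 4.2607
Minimum integer c = ⌊4.2607⌋ + 1 = 5
Check: 5·16.61 = 83.05 > 70.77, while 4·16.61 = 66.44 ≤ 70.77

Final: 5 servers


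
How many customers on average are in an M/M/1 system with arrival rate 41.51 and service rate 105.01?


ρ = λ/μ = 41.51/105.01 = 0.3953
L = ρ/(1−ρ) = 0.3953/(1 − 0.3953) = 0.3953/0.6047 = 0.6537

Final: 0.6537


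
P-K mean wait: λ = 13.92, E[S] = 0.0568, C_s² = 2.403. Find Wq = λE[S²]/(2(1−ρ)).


ρ = λ·E[S] = 13.92·0.0568 = 0.7907
E[S²] = E[S]²(1+C_s²) = 0.0568²·(1+2.403) = 0.010979
Wq = λ·E[S²]/(2(1−ρ)) = 13.92·0.010979/(2·0.2093) = 0.36501 hr

Final: 0.36501 hr


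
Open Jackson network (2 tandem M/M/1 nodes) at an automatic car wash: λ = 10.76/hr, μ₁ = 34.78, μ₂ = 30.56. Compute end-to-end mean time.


Each node sees arrival rate λ = 10.76/hr (tandem ⇒ throughput preserved).
W₁ = 1/(μ₁−λ) = 1/(34.78−10.76) = 0.04163 hr
W₂ = 1/(μ₂−λ) = 1/(30.56−10.76) = 0.05051 hr
W_total = W₁ + W₂ = 0.04163 + 0.05051 = 0.09214 hr

Final: 0.09214 hr


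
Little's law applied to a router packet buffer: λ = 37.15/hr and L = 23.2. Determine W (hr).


W = L/λ = 23.2/37.15 = 0.6245 hr

Final: 0.6245 hr


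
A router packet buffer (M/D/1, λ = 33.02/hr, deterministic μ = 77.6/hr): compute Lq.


ρ = 33.02/77.6 = 0.4255
M/D/1: Lq = ρ²/(2(1−ρ)) = 0.1811/(2·0.5745) = 0.15759

Final: 0.15759


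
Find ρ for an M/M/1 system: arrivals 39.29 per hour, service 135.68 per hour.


ρ = λ/μ = 39.29/135.68 = 0.2896

Final: 0.2896


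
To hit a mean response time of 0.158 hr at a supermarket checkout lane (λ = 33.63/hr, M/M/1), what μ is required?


W = 1/(μ−λ) ⇒ μ − λ = 1/W = 1/0.158 = 6.3291
μ = λ + 1/W = 33.63 + 6.3291 = 39.9591 per hr

Final: 39.9591 /hr


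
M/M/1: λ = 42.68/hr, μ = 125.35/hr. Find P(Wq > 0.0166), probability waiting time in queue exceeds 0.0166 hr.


ρ = 42.68/125.35 = 0.3405
P(Wq > t) = ρ·e^{−(μ−λ)t} = 0.3405·e^{−1.3723}
= 0.3405·0.253518 = 0.086319

Final: 0.086319
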